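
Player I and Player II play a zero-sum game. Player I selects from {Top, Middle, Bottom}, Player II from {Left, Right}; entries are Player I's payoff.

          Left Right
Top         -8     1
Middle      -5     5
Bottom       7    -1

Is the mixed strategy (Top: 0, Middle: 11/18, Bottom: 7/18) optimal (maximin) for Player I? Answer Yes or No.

Against Left this mix gives (11/18)·(-5) + (7/18)·7 = -1/3.
Against Right this mix gives (11/18)·5 + (7/18)·(-1) = 8/3.
Player II will play Left, holding Player I to -1/3. Shifting weight toward the row that does better against Left would raise this floor (the equalizing mix achieves 5/3 against both Left and Right), so the proposed strategy is not optimal.

No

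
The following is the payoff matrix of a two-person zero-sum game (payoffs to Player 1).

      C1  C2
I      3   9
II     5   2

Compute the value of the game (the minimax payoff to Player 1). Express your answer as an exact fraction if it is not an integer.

13/3

Row minima: I → 3, II → 2; maximin = 3.
Column maxima: C1 → 5, C2 → 9; minimax = 5.
3 ≠ 5, so there is no saddle point; optimal play is mixed.
Let Player 1 play I with probability p. Expected payoff against C1: 3p + 5(1−p) = −2p + 5; against C2: 9p + 2(1−p) = 7p + 2.
Setting these equal: −2p + 5 = 7p + 2 ⇒ −9p = -3 ⇒ p = 1/3, and the value is (-2)·(1/3) + 5 = 13/3.
For Player 2: with q = P(C1), equating I's and II's payoffs gives −6q + 9 = 3q + 2 ⇒ q = 7/9.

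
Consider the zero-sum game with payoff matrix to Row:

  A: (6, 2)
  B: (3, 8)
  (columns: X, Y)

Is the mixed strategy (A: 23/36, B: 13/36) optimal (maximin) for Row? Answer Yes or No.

No

Against X this mix gives (23/36)·6 + (13/36)·3 = 59/12.
Against Y this mix gives (23/36)·2 + (13/36)·8 = 25/6.
Column will play Y, holding Row to 25/6. Shifting weight toward the row that does better against Y would raise this floor (the equalizing mix achieves 14/3 against both Y and X), so the proposed strategy is not optimal.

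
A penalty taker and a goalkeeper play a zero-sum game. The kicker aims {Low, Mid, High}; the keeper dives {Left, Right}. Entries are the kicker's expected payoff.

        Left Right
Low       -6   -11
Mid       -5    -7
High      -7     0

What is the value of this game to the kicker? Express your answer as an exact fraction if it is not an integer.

-49/9

Row minima: Low → -11, Mid → -7, High → -7; maximin = -7.
Column maxima: Left → -5, Right → 0; minimax = -5.
-7 ≠ -5, so there is no saddle point; optimal play is mixed.
Low is strictly dominated by Mid, so the kicker never plays it.
On the remaining 2×2 (Mid, High vs Left, Right):
Let the kicker play Mid with probability p. Expected payoff against Left: (-5)p + (-7)(1−p) = 2p − 7; against Right: (-7)p + 0(1−p) = −7p.
Setting these equal: 2p − 7 = −7p ⇒ 9p = 7 ⇒ p = 7/9, and the value is (2)·(7/9) − 7 = -49/9.
For the keeper: with q = P(Left), equating Mid's and High's payoffs gives 2q − 7 = −7q ⇒ q = 7/9.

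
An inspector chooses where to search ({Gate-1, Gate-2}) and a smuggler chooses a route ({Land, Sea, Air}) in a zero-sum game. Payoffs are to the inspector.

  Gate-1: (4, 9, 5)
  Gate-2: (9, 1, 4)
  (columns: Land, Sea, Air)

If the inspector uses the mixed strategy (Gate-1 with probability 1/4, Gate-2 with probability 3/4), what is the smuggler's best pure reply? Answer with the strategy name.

Sea

If the smuggler plays Land, the inspector's expected payoff is (1/4)·4 + (3/4)·9 = 31/4.
If the smuggler plays Sea, the inspector's expected payoff is (1/4)·9 + (3/4)·1 = 3.
If the smuggler plays Air, the inspector's expected payoff is (1/4)·5 + (3/4)·4 = 17/4.
The smuggler minimizes the inspector's payoff; the smallest is 3, so the best response is Sea.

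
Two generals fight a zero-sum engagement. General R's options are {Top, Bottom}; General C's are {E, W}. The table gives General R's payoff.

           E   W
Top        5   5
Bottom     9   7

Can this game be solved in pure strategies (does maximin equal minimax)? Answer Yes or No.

Yes

Row minima: Top → 5, Bottom → 7; maximin = 7.
Column maxima: E → 9, W → 7; minimax = 7.
maximin = minimax = 7, so a saddle point exists.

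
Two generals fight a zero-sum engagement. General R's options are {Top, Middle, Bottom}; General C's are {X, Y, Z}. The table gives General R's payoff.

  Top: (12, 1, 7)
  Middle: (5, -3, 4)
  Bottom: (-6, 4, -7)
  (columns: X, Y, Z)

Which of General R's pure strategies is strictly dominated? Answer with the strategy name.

Middle

Top gives a strictly higher payoff than Middle against every column: 12 > 5, 1 > -3, 7 > 4.
So Middle is strictly dominated and General R never plays it.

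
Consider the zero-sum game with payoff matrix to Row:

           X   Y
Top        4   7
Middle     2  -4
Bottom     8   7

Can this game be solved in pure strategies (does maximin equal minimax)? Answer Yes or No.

Row minima: Top → 4, Middle → -4, Bottom → 7; maximin = 7.
Column maxima: X → 8, Y → 7; minimax = 7.
maximin = minimax = 7, so a saddle point exists.

Yes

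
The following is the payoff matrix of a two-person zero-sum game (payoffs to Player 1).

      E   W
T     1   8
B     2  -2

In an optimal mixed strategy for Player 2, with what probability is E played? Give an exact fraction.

Row minima: T → 1, B → -2; maximin = 1.
Column maxima: E → 2, W → 8; minimax = 2.
1 ≠ 2, so there is no saddle point; optimal play is mixed.
Let Player 1 play T with probability p. Expected payoff against E: 1p + 2(1−p) = −p + 2; against W: 8p + (-2)(1−p) = 10p − 2.
Setting these equal: −p + 2 = 10p − 2 ⇒ −11p = -4 ⇒ p = 4/11, and the value is (-1)·(4/11) + 2 = 18/11.
For Player 2: with q = P(E), equating T's and B's payoffs gives −7q + 8 = 4q − 2 ⇒ q = 10/11.

10/11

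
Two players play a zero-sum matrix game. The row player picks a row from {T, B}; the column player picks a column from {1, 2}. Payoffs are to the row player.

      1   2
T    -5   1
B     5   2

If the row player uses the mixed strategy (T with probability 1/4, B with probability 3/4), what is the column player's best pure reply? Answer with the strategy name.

If the column player plays 1, the row player's expected payoff is (1/4)·(-5) + (3/4)·5 = 5/2.
If the column player plays 2, the row player's expected payoff is (1/4)·1 + (3/4)·2 = 7/4.
The column player minimizes the row player's payoff; the smallest is 7/4, so the best response is 2.

2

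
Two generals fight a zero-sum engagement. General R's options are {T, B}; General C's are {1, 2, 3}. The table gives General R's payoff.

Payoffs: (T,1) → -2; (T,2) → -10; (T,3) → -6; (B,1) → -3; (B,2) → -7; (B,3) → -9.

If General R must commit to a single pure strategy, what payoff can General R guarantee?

Row minima: T → -10, B → -9.
The best of these is -9.

-9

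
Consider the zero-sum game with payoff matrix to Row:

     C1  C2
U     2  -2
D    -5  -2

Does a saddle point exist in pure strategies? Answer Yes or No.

Row minima: U → -2, D → -5; maximin = -2.
Column maxima: C1 → 2, C2 → -2; minimax = -2.
maximin = minimax = -2, so a saddle point exists.

Yes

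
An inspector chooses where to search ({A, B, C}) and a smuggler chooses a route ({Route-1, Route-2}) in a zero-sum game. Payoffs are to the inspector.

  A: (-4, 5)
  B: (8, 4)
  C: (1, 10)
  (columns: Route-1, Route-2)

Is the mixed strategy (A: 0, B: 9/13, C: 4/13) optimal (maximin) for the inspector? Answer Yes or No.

Against Route-1 this mix gives (9/13)·8 + (4/13)·1 = 76/13.
Against Route-2 this mix gives (9/13)·4 + (4/13)·10 = 76/13.
All of the smuggler's active replies (Route-1, Route-2) yield 76/13, and no column does worse for the inspector. The mix makes the smuggler indifferent and guarantees 76/13, so it is optimal.

Yes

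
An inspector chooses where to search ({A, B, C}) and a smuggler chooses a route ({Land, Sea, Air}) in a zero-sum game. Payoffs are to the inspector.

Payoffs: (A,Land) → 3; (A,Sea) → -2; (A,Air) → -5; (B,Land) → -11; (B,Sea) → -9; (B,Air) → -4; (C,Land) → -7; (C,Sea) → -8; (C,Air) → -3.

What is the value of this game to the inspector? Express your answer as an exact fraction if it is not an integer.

Row minima: A → -5, B → -11, C → -8; maximin = -5.
Column maxima: Land → 3, Sea → -2, Air → -3; minimax = -3.
-5 ≠ -3, so there is no saddle point; optimal play is mixed.
B is strictly dominated by C, so the inspector never plays it.
With B eliminated, Land is strictly dominated by Sea (it gives the inspector strictly more in every remaining row), so the smuggler never plays it.
On the remaining 2×2 (A, C vs Sea, Air):
Let the inspector play A with probability p. Expected payoff against Sea: (-2)p + (-8)(1−p) = 6p − 8; against Air: (-5)p + (-3)(1−p) = −2p − 3.
Setting these equal: 6p − 8 = −2p − 3 ⇒ 8p = 5 ⇒ p = 5/8, and the value is (6)·(5/8) − 8 = -17/4.
For the smuggler: with q = P(Sea), equating A's and C's payoffs gives 3q − 5 = −5q − 3 ⇒ q = 1/4.

-17/4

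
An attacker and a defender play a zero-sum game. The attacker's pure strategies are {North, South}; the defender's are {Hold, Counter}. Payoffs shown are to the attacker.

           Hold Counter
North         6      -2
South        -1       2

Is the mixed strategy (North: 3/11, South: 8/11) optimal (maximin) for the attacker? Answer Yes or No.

Against Hold this mix gives (3/11)·6 + (8/11)·(-1) = 10/11.
Against Counter this mix gives (3/11)·(-2) + (8/11)·2 = 10/11.
All of the defender's active replies (Hold, Counter) yield 10/11, and no column does worse for the attacker. The mix makes the defender indifferent and guarantees 10/11, so it is optimal.

Yes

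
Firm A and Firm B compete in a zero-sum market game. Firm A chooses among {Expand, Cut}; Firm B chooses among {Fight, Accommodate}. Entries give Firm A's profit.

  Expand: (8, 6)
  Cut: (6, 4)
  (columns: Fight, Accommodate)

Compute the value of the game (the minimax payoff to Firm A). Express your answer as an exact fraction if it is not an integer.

6

Row minima: Expand → 6, Cut → 4; maximin = 6.
Column maxima: Fight → 8, Accommodate → 6; minimax = 6.
Since maximin = minimax = 6, there is a saddle point and the value is 6.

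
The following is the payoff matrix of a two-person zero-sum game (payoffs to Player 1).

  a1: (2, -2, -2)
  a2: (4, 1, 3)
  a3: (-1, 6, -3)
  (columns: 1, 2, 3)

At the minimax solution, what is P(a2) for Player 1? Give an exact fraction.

9/11

Row minima: a1 → -2, a2 → 1, a3 → -3; maximin = 1.
Column maxima: 1 → 4, 2 → 6, 3 → 3; minimax = 3.
1 ≠ 3, so there is no saddle point; optimal play is mixed.
a1 is strictly dominated by a2, so Player 1 never plays it.
1 is strictly dominated by 3 (it gives Player 1 strictly more in every row), so Player 2 never plays it.
On the remaining 2×2 (a2, a3 vs 2, 3):
Let Player 1 play a2 with probability p. Expected payoff against 2: 1p + 6(1−p) = −5p + 6; against 3: 3p + (-3)(1−p) = 6p − 3.
Setting these equal: −5p + 6 = 6p − 3 ⇒ −11p = -9 ⇒ p = 9/11, and the value is (-5)·(9/11) + 6 = 21/11.
For Player 2: with q = P(2), equating a2's and a3's payoffs gives −2q + 3 = 9q − 3 ⇒ q = 6/11.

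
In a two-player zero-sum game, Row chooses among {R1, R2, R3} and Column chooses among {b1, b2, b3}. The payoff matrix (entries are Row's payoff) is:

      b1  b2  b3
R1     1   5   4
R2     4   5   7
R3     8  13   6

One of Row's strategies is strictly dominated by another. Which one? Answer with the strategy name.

R1

R3 gives a strictly higher payoff than R1 against every column: 8 > 1, 13 > 5, 6 > 4.
So R1 is strictly dominated and Row never plays it.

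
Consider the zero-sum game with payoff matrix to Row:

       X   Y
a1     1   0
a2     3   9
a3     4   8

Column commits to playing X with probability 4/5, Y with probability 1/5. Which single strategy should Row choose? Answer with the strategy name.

Expected payoff of a1: (4/5)·1 + (1/5)·0 = 4/5.
Expected payoff of a2: (4/5)·3 + (1/5)·9 = 21/5.
Expected payoff of a3: (4/5)·4 + (1/5)·8 = 24/5.
The largest is 24/5, so Row's best response is a3.

a3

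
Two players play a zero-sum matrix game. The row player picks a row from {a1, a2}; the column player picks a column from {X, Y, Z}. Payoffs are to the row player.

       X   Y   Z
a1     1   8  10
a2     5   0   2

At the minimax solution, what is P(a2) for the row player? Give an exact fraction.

Row minima: a1 → 1, a2 → 0; maximin = 1.
Column maxima: X → 5, Y → 8, Z → 10; minimax = 5.
1 ≠ 5, so there is no saddle point; optimal play is mixed.
Z is strictly dominated by Y (it gives the row player strictly more in every row), so the column player never plays it.
On the remaining 2×2 (a1, a2 vs X, Y):
Let the row player play a1 with probability p. Expected payoff against X: 1p + 5(1−p) = −4p + 5; against Y: 8p + 0(1−p) = 8p.
Setting these equal: −4p + 5 = 8p ⇒ −12p = -5 ⇒ p = 5/12, and the value is (-4)·(5/12) + 5 = 10/3.
For the column player: with q = P(X), equating a1's and a2's payoffs gives −7q + 8 = 5q ⇒ q = 2/3.

7/12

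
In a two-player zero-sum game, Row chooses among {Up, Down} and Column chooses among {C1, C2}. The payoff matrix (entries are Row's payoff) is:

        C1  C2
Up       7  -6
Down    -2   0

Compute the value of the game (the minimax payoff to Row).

-4/5

Row minima: Up → -6, Down → -2; maximin = -2.
Column maxima: C1 → 7, C2 → 0; minimax = 0.
-2 ≠ 0, so there is no saddle point; optimal play is mixed.
Let Row play Up with probability p. Expected payoff against C1: 7p + (-2)(1−p) = 9p − 2; against C2: (-6)p + 0(1−p) = −6p.
Setting these equal: 9p − 2 = −6p ⇒ 15p = 2 ⇒ p = 2/15, and the value is (9)·(2/15) − 2 = -4/5.
For Column: with q = P(C1), equating Up's and Down's payoffs gives 13q − 6 = −2q ⇒ q = 2/5.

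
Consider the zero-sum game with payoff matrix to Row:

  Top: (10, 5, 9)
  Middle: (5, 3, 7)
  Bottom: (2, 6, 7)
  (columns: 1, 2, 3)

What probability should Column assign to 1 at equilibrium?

Row minima: Top → 5, Middle → 3, Bottom → 2; maximin = 5.
Column maxima: 1 → 10, 2 → 6, 3 → 9; minimax = 6.
5 ≠ 6, so there is no saddle point; optimal play is mixed.
Middle is strictly dominated by Top, so Row never plays it.
3 is strictly dominated by 2 (it gives Row strictly more in every row), so Column never plays it.
On the remaining 2×2 (Top, Bottom vs 1, 2):
Let Row play Top with probability p. Expected payoff against 1: 10p + 2(1−p) = 8p + 2; against 2: 5p + 6(1−p) = −p + 6.
Setting these equal: 8p + 2 = −p + 6 ⇒ 9p = 4 ⇒ p = 4/9, and the value is (8)·(4/9) + 2 = 50/9.
For Column: with q = P(1), equating Top's and Bottom's payoffs gives 5q + 5 = −4q + 6 ⇒ q = 1/9.

1/9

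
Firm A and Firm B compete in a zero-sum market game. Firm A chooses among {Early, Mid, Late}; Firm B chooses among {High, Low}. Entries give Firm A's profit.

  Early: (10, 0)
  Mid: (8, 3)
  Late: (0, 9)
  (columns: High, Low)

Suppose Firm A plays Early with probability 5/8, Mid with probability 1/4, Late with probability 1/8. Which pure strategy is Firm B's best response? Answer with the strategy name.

Low

If Firm B plays High, Firm A's expected payoff is (5/8)·10 + (1/4)·8 + (1/8)·0 = 33/4.
If Firm B plays Low, Firm A's expected payoff is (5/8)·0 + (1/4)·3 + (1/8)·9 = 15/8.
Firm B minimizes Firm A's payoff; the smallest is 15/8, so the best response is Low.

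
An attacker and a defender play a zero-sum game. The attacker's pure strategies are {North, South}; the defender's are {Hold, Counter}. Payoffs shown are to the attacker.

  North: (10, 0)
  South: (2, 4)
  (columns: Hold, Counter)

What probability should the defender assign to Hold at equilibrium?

1/3

Row minima: North → 0, South → 2; maximin = 2.
Column maxima: Hold → 10, Counter → 4; minimax = 4.
2 ≠ 4, so there is no saddle point; optimal play is mixed.
Let the attacker play North with probability p. Expected payoff against Hold: 10p + 2(1−p) = 8p + 2; against Counter: 0p + 4(1−p) = −4p + 4.
Setting these equal: 8p + 2 = −4p + 4 ⇒ 12p = 2 ⇒ p = 1/6, and the value is (8)·(1/6) + 2 = 10/3.
For the defender: with q = P(Hold), equating North's and South's payoffs gives 10q = −2q + 4 ⇒ q = 1/3.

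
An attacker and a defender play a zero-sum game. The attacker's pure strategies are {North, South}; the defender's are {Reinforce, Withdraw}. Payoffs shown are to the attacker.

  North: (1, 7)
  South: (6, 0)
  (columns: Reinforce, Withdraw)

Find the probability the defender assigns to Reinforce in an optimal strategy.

7/12

Row minima: North → 1, South → 0; maximin = 1.
Column maxima: Reinforce → 6, Withdraw → 7; minimax = 6.
1 ≠ 6, so there is no saddle point; optimal play is mixed.
Let the attacker play North with probability p. Expected payoff against Reinforce: 1p + 6(1−p) = −5p + 6; against Withdraw: 7p + 0(1−p) = 7p.
Setting these equal: −5p + 6 = 7p ⇒ −12p = -6 ⇒ p = 1/2, and the value is (-5)·(1/2) + 6 = 7/2.
For the defender: with q = P(Reinforce), equating North's and South's payoffs gives −6q + 7 = 6q ⇒ q = 7/12.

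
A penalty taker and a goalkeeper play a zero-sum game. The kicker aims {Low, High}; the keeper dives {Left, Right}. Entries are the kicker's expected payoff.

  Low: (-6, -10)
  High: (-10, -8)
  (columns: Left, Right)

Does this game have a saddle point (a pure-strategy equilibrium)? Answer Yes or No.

No

Row minima: Low → -10, High → -10; maximin = -10.
Column maxima: Left → -6, Right → -8; minimax = -8.
-10 ≠ -8, so no pure-strategy equilibrium exists.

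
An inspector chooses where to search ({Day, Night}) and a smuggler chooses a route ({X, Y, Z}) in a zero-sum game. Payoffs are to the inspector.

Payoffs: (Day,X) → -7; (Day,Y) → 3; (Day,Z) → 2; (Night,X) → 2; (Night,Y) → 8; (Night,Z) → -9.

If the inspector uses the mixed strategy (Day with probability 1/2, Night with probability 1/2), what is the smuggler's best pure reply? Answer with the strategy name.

If the smuggler plays X, the inspector's expected payoff is (1/2)·(-7) + (1/2)·2 = -5/2.
If the smuggler plays Y, the inspector's expected payoff is (1/2)·3 + (1/2)·8 = 11/2.
If the smuggler plays Z, the inspector's expected payoff is (1/2)·2 + (1/2)·(-9) = -7/2.
The smuggler minimizes the inspector's payoff; the smallest is -7/2, so the best response is Z.

Z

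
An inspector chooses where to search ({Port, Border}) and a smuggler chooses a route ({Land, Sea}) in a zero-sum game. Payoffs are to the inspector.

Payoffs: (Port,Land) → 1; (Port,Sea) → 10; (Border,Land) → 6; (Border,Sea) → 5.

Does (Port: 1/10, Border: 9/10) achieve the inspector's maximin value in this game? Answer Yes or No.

Yes

Against Land this mix gives (1/10)·1 + (9/10)·6 = 11/2.
Against Sea this mix gives (1/10)·10 + (9/10)·5 = 11/2.
All of the smuggler's active replies (Land, Sea) yield 11/2, and no column does worse for the inspector. The mix makes the smuggler indifferent and guarantees 11/2, so it is optimal.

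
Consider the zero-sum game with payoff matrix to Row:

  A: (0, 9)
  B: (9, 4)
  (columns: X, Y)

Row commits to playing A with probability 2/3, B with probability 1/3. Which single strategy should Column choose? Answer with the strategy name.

X

If Column plays X, Row's expected payoff is (2/3)·0 + (1/3)·9 = 3.
If Column plays Y, Row's expected payoff is (2/3)·9 + (1/3)·4 = 22/3.
Column minimizes Row's payoff; the smallest is 3, so the best response is X.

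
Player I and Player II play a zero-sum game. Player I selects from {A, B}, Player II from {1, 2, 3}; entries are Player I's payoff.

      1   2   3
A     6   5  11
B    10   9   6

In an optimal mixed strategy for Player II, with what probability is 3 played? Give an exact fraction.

4/9

Row minima: A → 5, B → 6; maximin = 6.
Column maxima: 1 → 10, 2 → 9, 3 → 11; minimax = 9.
6 ≠ 9, so there is no saddle point; optimal play is mixed.
1 is strictly dominated by 2 (it gives Player I strictly more in every row), so Player II never plays it.
On the remaining 2×2 (A, B vs 2, 3):
Let Player I play A with probability p. Expected payoff against 2: 5p + 9(1−p) = −4p + 9; against 3: 11p + 6(1−p) = 5p + 6.
Setting these equal: −4p + 9 = 5p + 6 ⇒ −9p = -3 ⇒ p = 1/3, and the value is (-4)·(1/3) + 9 = 23/3.
For Player II: with q = P(2), equating A's and B's payoffs gives −6q + 11 = 3q + 6 ⇒ q = 5/9.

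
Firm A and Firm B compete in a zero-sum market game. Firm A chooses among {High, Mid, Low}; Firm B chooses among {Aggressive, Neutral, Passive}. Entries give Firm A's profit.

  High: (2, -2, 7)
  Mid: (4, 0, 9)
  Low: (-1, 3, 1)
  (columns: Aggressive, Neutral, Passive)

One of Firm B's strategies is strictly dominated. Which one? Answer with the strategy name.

Aggressive holds Firm A's payoff strictly below Passive in every row: 2 < 7, 4 < 9, -1 < 1.
So Passive is strictly dominated for Firm B.

Passive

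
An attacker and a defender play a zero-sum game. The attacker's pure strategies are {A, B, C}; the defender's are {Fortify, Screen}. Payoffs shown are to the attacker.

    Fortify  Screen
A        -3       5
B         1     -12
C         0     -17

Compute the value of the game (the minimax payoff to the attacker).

-31/21

Row minima: A → -3, B → -12, C → -17; maximin = -3.
Column maxima: Fortify → 1, Screen → 5; minimax = 1.
-3 ≠ 1, so there is no saddle point; optimal play is mixed.
C is strictly dominated by B, so the attacker never plays it.
On the remaining 2×2 (A, B vs Fortify, Screen):
Let the attacker play A with probability p. Expected payoff against Fortify: (-3)p + 1(1−p) = −4p + 1; against Screen: 5p + (-12)(1−p) = 17p − 12.
Setting these equal: −4p + 1 = 17p − 12 ⇒ −21p = -13 ⇒ p = 13/21, and the value is (-4)·(13/21) + 1 = -31/21.
For the defender: with q = P(Fortify), equating A's and B's payoffs gives −8q + 5 = 13q − 12 ⇒ q = 17/21.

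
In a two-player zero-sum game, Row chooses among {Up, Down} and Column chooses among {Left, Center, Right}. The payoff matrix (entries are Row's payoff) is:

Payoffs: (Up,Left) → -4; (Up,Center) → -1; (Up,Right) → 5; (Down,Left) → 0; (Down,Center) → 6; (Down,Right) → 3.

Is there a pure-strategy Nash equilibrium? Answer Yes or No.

Yes

Row minima: Up → -4, Down → 0; maximin = 0.
Column maxima: Left → 0, Center → 6, Right → 5; minimax = 0.
maximin = minimax = 0, so a saddle point exists.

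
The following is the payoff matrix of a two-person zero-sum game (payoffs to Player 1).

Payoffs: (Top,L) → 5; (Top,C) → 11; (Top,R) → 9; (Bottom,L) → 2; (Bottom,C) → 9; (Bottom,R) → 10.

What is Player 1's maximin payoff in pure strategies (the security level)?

Row minima: Top → 5, Bottom → 2.
The best of these is 5.

5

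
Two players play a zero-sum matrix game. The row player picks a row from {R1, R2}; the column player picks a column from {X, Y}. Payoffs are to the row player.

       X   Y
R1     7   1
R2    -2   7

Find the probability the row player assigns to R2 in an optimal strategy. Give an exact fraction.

2/5

Row minima: R1 → 1, R2 → -2; maximin = 1.
Column maxima: X → 7, Y → 7; minimax = 7.
1 ≠ 7, so there is no saddle point; optimal play is mixed.
Let the row player play R1 with probability p. Expected payoff against X: 7p + (-2)(1−p) = 9p − 2; against Y: 1p + 7(1−p) = −6p + 7.
Setting these equal: 9p − 2 = −6p + 7 ⇒ 15p = 9 ⇒ p = 3/5, and the value is (9)·(3/5) − 2 = 17/5.
For the column player: with q = P(X), equating R1's and R2's payoffs gives 6q + 1 = −9q + 7 ⇒ q = 2/5.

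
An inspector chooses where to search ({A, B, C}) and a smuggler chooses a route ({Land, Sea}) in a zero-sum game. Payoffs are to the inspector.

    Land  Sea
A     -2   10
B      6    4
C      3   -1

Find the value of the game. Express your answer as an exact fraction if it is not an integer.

Row minima: A → -2, B → 4, C → -1; maximin = 4.
Column maxima: Land → 6, Sea → 10; minimax = 6.
4 ≠ 6, so there is no saddle point; optimal play is mixed.
C is strictly dominated by B, so the inspector never plays it.
On the remaining 2×2 (A, B vs Land, Sea):
Let the inspector play A with probability p. Expected payoff against Land: (-2)p + 6(1−p) = −8p + 6; against Sea: 10p + 4(1−p) = 6p + 4.
Setting these equal: −8p + 6 = 6p + 4 ⇒ −14p = -2 ⇒ p = 1/7, and the value is (-8)·(1/7) + 6 = 34/7.
For the smuggler: with q = P(Land), equating A's and B's payoffs gives −12q + 10 = 2q + 4 ⇒ q = 3/7.

34/7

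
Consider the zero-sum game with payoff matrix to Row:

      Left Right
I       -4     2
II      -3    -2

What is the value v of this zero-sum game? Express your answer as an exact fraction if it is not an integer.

Row minima: I → -4, II → -3; maximin = -3.
Column maxima: Left → -3, Right → 2; minimax = -3.
Since maximin = minimax = -3, there is a saddle point and the value is -3.

-3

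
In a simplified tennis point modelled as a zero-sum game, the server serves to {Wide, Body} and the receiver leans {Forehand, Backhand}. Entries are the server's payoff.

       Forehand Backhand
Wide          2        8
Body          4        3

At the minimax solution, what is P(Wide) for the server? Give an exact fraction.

Row minima: Wide → 2, Body → 3; maximin = 3.
Column maxima: Forehand → 4, Backhand → 8; minimax = 4.
3 ≠ 4, so there is no saddle point; optimal play is mixed.
Let the server play Wide with probability p. Expected payoff against Forehand: 2p + 4(1−p) = −2p + 4; against Backhand: 8p + 3(1−p) = 5p + 3.
Setting these equal: −2p + 4 = 5p + 3 ⇒ −7p = -1 ⇒ p = 1/7, and the value is (-2)·(1/7) + 4 = 26/7.
For the receiver: with q = P(Forehand), equating Wide's and Body's payoffs gives −6q + 8 = q + 3 ⇒ q = 5/7.

1/7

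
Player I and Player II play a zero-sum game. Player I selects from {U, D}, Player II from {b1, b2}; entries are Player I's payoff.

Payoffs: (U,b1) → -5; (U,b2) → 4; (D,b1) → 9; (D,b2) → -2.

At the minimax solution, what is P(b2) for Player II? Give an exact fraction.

7/10

Row minima: U → -5, D → -2; maximin = -2.
Column maxima: b1 → 9, b2 → 4; minimax = 4.
-2 ≠ 4, so there is no saddle point; optimal play is mixed.
Let Player I play U with probability p. Expected payoff against b1: (-5)p + 9(1−p) = −14p + 9; against b2: 4p + (-2)(1−p) = 6p − 2.
Setting these equal: −14p + 9 = 6p − 2 ⇒ −20p = -11 ⇒ p = 11/20, and the value is (-14)·(11/20) + 9 = 13/10.
For Player II: with q = P(b1), equating U's and D's payoffs gives −9q + 4 = 11q − 2 ⇒ q = 3/10.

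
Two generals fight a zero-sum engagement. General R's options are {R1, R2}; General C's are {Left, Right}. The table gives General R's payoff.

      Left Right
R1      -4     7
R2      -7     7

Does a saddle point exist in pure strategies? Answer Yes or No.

Row minima: R1 → -4, R2 → -7; maximin = -4.
Column maxima: Left → -4, Right → 7; minimax = -4.
maximin = minimax = -4, so a saddle point exists.

Yes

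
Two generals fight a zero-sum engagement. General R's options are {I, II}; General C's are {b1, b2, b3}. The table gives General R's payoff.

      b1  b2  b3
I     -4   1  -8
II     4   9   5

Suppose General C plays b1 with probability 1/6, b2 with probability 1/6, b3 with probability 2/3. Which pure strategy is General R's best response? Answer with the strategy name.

II

Expected payoff of I: (1/6)·(-4) + (1/6)·1 + (2/3)·(-8) = -35/6.
Expected payoff of II: (1/6)·4 + (1/6)·9 + (2/3)·5 = 11/2.
The largest is 11/2, so General R's best response is II.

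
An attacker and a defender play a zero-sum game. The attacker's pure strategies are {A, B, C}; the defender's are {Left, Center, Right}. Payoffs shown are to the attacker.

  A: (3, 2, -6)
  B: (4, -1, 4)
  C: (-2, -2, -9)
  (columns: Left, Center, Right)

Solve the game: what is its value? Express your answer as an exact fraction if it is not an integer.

Row minima: A → -6, B → -1, C → -9; maximin = -1.
Column maxima: Left → 4, Center → 2, Right → 4; minimax = 2.
-1 ≠ 2, so there is no saddle point; optimal play is mixed.
C is strictly dominated by A, so the attacker never plays it.
With C eliminated, Left is strictly dominated by Center (it gives the attacker strictly more in every remaining row), so the defender never plays it.
On the remaining 2×2 (A, B vs Center, Right):
Let the attacker play A with probability p. Expected payoff against Center: 2p + (-1)(1−p) = 3p − 1; against Right: (-6)p + 4(1−p) = −10p + 4.
Setting these equal: 3p − 1 = −10p + 4 ⇒ 13p = 5 ⇒ p = 5/13, and the value is (3)·(5/13) − 1 = 2/13.
For the defender: with q = P(Center), equating A's and B's payoffs gives 8q − 6 = −5q + 4 ⇒ q = 10/13.

2/13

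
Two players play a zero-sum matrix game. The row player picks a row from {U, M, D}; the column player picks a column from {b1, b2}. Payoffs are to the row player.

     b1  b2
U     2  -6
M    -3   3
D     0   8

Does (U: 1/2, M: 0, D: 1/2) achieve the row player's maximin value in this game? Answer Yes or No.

Against b1 this mix gives (1/2)·2 + (1/2)·0 = 1.
Against b2 this mix gives (1/2)·(-6) + (1/2)·8 = 1.
All of the column player's active replies (b1, b2) yield 1, and no column does worse for the row player. The mix makes the column player indifferent and guarantees 1, so it is optimal.

Yes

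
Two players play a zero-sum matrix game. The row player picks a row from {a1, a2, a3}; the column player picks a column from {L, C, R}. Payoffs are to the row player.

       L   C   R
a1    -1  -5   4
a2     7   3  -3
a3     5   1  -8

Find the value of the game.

-1/5

Row minima: a1 → -5, a2 → -3, a3 → -8; maximin = -3.
Column maxima: L → 7, C → 3, R → 4; minimax = 3.
-3 ≠ 3, so there is no saddle point; optimal play is mixed.
a3 is strictly dominated by a2, so the row player never plays it.
L is strictly dominated by C (it gives the row player strictly more in every row), so the column player never plays it.
On the remaining 2×2 (a1, a2 vs C, R):
Let the row player play a1 with probability p. Expected payoff against C: (-5)p + 3(1−p) = −8p + 3; against R: 4p + (-3)(1−p) = 7p − 3.
Setting these equal: −8p + 3 = 7p − 3 ⇒ −15p = -6 ⇒ p = 2/5, and the value is (-8)·(2/5) + 3 = -1/5.
For the column player: with q = P(C), equating a1's and a2's payoffs gives −9q + 4 = 6q − 3 ⇒ q = 7/15.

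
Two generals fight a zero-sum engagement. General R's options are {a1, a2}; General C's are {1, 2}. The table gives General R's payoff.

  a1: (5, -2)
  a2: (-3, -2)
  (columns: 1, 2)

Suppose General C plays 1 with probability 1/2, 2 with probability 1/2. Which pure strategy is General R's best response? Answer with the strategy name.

Expected payoff of a1: (1/2)·5 + (1/2)·(-2) = 3/2.
Expected payoff of a2: (1/2)·(-3) + (1/2)·(-2) = -5/2.
The largest is 3/2, so General R's best response is a1.

a1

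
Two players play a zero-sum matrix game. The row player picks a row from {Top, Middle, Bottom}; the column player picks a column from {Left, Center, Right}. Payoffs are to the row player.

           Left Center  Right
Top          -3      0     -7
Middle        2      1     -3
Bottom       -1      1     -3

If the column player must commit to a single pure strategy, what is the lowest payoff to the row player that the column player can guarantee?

Column maxima: Left → 2, Center → 1, Right → -3.
The smallest of these is -3.

-3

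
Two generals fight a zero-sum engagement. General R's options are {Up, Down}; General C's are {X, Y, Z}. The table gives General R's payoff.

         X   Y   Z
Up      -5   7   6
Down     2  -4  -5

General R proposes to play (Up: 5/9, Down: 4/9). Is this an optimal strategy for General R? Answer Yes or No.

No

Against X this mix gives (5/9)·(-5) + (4/9)·2 = -17/9.
Against Y this mix gives (5/9)·7 + (4/9)·(-4) = 19/9.
Against Z this mix gives (5/9)·6 + (4/9)·(-5) = 10/9.
General C will play X, holding General R to -17/9. Shifting weight toward the row that does better against X would raise this floor (the equalizing mix achieves -13/18 against both X and Z), so the proposed strategy is not optimal.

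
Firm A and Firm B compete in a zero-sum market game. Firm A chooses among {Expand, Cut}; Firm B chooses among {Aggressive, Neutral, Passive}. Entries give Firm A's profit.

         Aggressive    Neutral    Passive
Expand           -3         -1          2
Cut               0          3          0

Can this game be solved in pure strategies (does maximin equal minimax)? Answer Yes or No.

Yes

Row minima: Expand → -3, Cut → 0; maximin = 0.
Column maxima: Aggressive → 0, Neutral → 3, Passive → 2; minimax = 0.
maximin = minimax = 0, so a saddle point exists.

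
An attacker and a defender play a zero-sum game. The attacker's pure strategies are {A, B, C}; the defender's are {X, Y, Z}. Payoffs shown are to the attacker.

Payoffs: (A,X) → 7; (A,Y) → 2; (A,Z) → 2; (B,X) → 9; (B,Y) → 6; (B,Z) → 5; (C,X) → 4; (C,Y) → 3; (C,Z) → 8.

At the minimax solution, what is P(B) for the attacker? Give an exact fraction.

5/6

Row minima: A → 2, B → 5, C → 3; maximin = 5.
Column maxima: X → 9, Y → 6, Z → 8; minimax = 6.
5 ≠ 6, so there is no saddle point; optimal play is mixed.
A is strictly dominated by B, so the attacker never plays it.
X is strictly dominated by Y (it gives the attacker strictly more in every row), so the defender never plays it.
On the remaining 2×2 (B, C vs Y, Z):
Let the attacker play B with probability p. Expected payoff against Y: 6p + 3(1−p) = 3p + 3; against Z: 5p + 8(1−p) = −3p + 8.
Setting these equal: 3p + 3 = −3p + 8 ⇒ 6p = 5 ⇒ p = 5/6, and the value is (3)·(5/6) + 3 = 11/2.
For the defender: with q = P(Y), equating B's and C's payoffs gives q + 5 = −5q + 8 ⇒ q = 1/2.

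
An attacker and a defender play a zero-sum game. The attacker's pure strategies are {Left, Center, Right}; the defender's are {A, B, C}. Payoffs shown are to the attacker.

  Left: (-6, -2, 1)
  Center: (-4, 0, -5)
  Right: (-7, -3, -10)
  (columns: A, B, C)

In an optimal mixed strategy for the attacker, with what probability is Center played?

7/8

Row minima: Left → -6, Center → -5, Right → -10; maximin = -5.
Column maxima: A → -4, B → 0, C → 1; minimax = -4.
-5 ≠ -4, so there is no saddle point; optimal play is mixed.
Right is strictly dominated by Left, so the attacker never plays it.
B is strictly dominated by A (it gives the attacker strictly more in every row), so the defender never plays it.
On the remaining 2×2 (Left, Center vs A, C):
Let the attacker play Left with probability p. Expected payoff against A: (-6)p + (-4)(1−p) = −2p − 4; against C: 1p + (-5)(1−p) = 6p − 5.
Setting these equal: −2p − 4 = 6p − 5 ⇒ −8p = -1 ⇒ p = 1/8, and the value is (-2)·(1/8) − 4 = -17/4.
For the defender: with q = P(A), equating Left's and Center's payoffs gives −7q + 1 = q − 5 ⇒ q = 3/4.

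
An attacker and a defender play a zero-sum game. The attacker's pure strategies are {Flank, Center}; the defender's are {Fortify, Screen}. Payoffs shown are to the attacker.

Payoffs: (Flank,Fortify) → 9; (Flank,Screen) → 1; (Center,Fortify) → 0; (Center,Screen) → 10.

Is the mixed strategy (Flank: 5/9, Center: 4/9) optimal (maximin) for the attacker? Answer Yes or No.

Yes

Against Fortify this mix gives (5/9)·9 + (4/9)·0 = 5.
Against Screen this mix gives (5/9)·1 + (4/9)·10 = 5.
All of the defender's active replies (Fortify, Screen) yield 5, and no column does worse for the attacker. The mix makes the defender indifferent and guarantees 5, so it is optimal.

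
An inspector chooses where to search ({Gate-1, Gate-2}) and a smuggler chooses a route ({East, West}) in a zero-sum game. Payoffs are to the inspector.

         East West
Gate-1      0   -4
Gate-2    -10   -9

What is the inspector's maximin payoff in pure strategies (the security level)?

Row minima: Gate-1 → -4, Gate-2 → -10.
The best of these is -4.

-4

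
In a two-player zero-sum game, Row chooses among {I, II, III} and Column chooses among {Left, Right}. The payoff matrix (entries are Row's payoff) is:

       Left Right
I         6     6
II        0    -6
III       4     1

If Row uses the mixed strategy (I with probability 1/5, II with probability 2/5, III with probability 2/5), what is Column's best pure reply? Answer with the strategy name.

If Column plays Left, Row's expected payoff is (1/5)·6 + (2/5)·0 + (2/5)·4 = 14/5.
If Column plays Right, Row's expected payoff is (1/5)·6 + (2/5)·(-6) + (2/5)·1 = -4/5.
Column minimizes Row's payoff; the smallest is -4/5, so the best response is Right.

Right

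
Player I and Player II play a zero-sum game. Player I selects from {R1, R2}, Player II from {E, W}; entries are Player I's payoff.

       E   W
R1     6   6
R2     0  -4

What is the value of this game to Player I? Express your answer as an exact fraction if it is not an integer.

6

Row minima: R1 → 6, R2 → -4; maximin = 6.
Column maxima: E → 6, W → 6; minimax = 6.
Since maximin = minimax = 6, there is a saddle point and the value is 6.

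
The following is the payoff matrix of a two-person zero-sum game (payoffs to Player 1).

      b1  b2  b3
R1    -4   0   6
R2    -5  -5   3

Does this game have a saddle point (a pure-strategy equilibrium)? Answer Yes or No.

Row minima: R1 → -4, R2 → -5; maximin = -4.
Column maxima: b1 → -4, b2 → 0, b3 → 6; minimax = -4.
maximin = minimax = -4, so a saddle point exists.

Yes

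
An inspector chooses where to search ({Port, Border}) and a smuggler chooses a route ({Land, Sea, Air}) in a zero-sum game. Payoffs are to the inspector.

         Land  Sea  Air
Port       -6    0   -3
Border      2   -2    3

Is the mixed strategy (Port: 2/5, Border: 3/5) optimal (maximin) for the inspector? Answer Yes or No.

Against Land this mix gives (2/5)·(-6) + (3/5)·2 = -6/5.
Against Sea this mix gives (2/5)·0 + (3/5)·(-2) = -6/5.
Against Air this mix gives (2/5)·(-3) + (3/5)·3 = 3/5.
All of the smuggler's active replies (Land, Sea) yield -6/5, and no column does worse for the inspector. The mix makes the smuggler indifferent and guarantees -6/5, so it is optimal.

Yes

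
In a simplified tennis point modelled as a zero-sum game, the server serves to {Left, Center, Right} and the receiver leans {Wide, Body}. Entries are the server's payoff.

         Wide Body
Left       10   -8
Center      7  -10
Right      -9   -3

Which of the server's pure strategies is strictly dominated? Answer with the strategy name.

Left gives a strictly higher payoff than Center against every column: 10 > 7, -8 > -10.
So Center is strictly dominated and the server never plays it.

Center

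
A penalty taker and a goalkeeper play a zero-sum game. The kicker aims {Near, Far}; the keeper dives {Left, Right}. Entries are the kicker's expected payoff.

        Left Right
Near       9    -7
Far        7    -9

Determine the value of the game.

-7

Row minima: Near → -7, Far → -9; maximin = -7.
Column maxima: Left → 9, Right → -7; minimax = -7.
Since maximin = minimax = -7, there is a saddle point and the value is -7.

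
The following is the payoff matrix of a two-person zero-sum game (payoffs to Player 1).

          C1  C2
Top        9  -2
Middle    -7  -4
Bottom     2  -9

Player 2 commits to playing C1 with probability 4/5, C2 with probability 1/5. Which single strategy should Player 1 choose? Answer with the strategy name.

Expected payoff of Top: (4/5)·9 + (1/5)·(-2) = 34/5.
Expected payoff of Middle: (4/5)·(-7) + (1/5)·(-4) = -32/5.
Expected payoff of Bottom: (4/5)·2 + (1/5)·(-9) = -1/5.
The largest is 34/5, so Player 1's best response is Top.

Top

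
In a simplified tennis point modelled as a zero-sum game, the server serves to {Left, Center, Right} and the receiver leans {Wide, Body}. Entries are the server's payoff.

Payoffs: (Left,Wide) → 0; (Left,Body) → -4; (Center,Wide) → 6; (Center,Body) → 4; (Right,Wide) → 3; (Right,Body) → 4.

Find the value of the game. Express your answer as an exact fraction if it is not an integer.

4

Row minima: Left → -4, Center → 4, Right → 3; maximin = 4.
Column maxima: Wide → 6, Body → 4; minimax = 4.
Since maximin = minimax = 4, there is a saddle point and the value is 4.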